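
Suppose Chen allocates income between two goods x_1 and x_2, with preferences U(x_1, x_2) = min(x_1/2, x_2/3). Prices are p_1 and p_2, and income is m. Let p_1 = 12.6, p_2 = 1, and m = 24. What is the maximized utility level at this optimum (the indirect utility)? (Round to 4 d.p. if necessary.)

With perfect complements, no substitution: consume in ratio x_1:x_2 = 2:3.
Budget: p_1·x_1 + p_2·(3/2)·x_1 = m, so (2·p_1 + 3·p_2)·x_1 = 2·m.
Demand: x_1*(p_1,p_2,m) = 2·m/(2·p_1 + 3·p_2), x_2* = 3·m/(2·p_1 + 3·p_2).
Here 2·12.6 + 3·1 = 28.2, giving x_1* = 1.7021 and x_2* = 2.5532.
Utility at the optimum: U(1.7021, 2.5532) = 0.8511.

V = 0.8511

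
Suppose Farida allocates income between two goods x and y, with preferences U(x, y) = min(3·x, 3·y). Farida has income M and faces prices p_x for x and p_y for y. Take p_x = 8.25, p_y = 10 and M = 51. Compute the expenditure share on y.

share on y = 0.5479

Leontief preferences: the optimum is at the kink where x/3 = y/3, i.e. y = x.
Budget: p_x·x + p_y·x = M, so (3·p_x + 3·p_y)·x = 3·M.
Demand: x*(p_x,p_y,M) = 3·M/(3·p_x + 3·p_y), y* = 3·M/(3·p_x + 3·p_y).
Here 3·8.25 + 3·10 = 54.75, giving x* = 2.7945 and y* = 2.7945.
Expenditure on y: 10·2.7945 = 27.9452; share = 0.5479.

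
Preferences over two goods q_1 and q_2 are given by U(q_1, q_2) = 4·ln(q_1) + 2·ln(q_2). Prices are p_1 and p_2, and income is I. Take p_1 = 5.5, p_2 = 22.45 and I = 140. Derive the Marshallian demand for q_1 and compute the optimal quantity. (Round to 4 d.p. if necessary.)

Demand: q_1*(p_1,p_2,I) = 2/3·I/p_1 and q_2* = 1/3·I/p_2.
At p_1=5.5, p_2=22.45, I=140: q_1* = 2/3·140/5.5 = 16.9697.

q_1* = 16.9697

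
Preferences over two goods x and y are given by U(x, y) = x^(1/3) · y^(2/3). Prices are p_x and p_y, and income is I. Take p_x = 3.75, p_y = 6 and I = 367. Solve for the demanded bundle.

x* = 32.6222, y* = 40.7778

MU_x/MU_y = (1/3·y)/(2/3·x); tangency sets this equal to p_x/p_y.
Rearranging, p_y·y = 2·p_x·x. Substituting into the budget gives p_x·x·(1 + 2) = I.
Demand: x*(p_x,p_y,I) = 1/3·I/p_x and y* = 2/3·I/p_y.
At p_x=3.75, p_y=6, I=367: x* = 1/3·367/3.75 = 32.6222, y* = 40.7778.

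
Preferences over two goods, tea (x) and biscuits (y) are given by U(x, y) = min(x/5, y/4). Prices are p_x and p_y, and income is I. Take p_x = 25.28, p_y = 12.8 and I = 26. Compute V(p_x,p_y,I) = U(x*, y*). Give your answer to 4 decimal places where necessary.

Leontief preferences: the optimum is at the kink where x/5 = y/4, i.e. y = (4/5)·x.
Budget: p_x·x + p_y·(4/5)·x = I, so (5·p_x + 4·p_y)·x = 5·I.
Demand: x*(p_x,p_y,I) = 5·I/(5·p_x + 4·p_y), y* = 4·I/(5·p_x + 4·p_y).
Here 5·25.28 + 4·12.8 = 177.6, giving x* = 0.732 and y* = 0.5856.
Utility at the optimum: U(0.732, 0.5856) = 0.1464.

V = 0.1464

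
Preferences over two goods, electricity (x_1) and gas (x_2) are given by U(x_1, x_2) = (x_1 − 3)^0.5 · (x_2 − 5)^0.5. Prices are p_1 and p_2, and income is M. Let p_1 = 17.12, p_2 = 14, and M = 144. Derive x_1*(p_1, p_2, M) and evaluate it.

This is Cobb-Douglas in (x_1−3, x_2−5): tangency gives 0.5·p_2·(x_2−5) = 0.5·p_1·(x_1−3).
After buying the subsistence bundle (3, 5), a share 0.5 of the remaining income goes to x_1: x_1* = 3 + 0.5·(M − 3p_1 − 5p_2)/p_1.
Discretionary income = 144 − 3·17.12 − 5·14 = 22.64; x_1* = 3 + 0.5·22.64/17.12 = 3.6612.

x_1* = 3.6612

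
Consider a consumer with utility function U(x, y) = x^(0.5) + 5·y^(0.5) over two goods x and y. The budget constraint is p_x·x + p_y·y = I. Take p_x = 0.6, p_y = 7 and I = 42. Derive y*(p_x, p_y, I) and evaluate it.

MU_x ∝ x^(-0.5), MU_y ∝ 5·y^(-0.5), so MRS = (1/5)·(y/x)^(0.5) = p_x/p_y.
Solve for the ratio: y/x = [5·p_x/p_y]^(2).
Substitute y = (y/x)·x into the budget: x* = I/(p_x + p_y·(y/x)).
Numerically y/x = 0.183673, so x* = 42/(0.6 + 7·0.183673) = 22.2727 and y* = 0.183673·22.2727 = 4.0909.

y* = 4.0909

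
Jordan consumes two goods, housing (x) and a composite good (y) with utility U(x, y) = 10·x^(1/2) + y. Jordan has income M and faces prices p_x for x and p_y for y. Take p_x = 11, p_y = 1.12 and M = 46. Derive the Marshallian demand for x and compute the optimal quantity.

Set MRS = p_x/p_y: 5·x^(−1/2) = p_x/p_y.
Thus x* = (5·p_y/p_x)² — independent of M — with the rest of income spent on y.
Plugging in: x* = (5·1.12/11)² = 0.2592.

x* = 0.2592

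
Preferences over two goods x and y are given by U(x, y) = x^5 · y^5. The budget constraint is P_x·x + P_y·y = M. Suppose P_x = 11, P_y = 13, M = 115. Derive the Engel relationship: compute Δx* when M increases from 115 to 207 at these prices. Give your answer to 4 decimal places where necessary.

Tangency: MRS = y/x = P_x/P_y.
So 5·P_y·y = 5·P_x·x; combined with the budget, a share 0.5 of income goes to x.
Demand: x*(P_x,P_y,M) = 0.5·M/P_x and y* = 0.5·M/P_y.
At P_x=11, P_y=13, M=115: x* = 0.5·115/11 = 5.2273.
At M' = 207: x* = 9.4091. Change: 9.4091 − 5.2273 = 4.1818.

Δx* = 4.1818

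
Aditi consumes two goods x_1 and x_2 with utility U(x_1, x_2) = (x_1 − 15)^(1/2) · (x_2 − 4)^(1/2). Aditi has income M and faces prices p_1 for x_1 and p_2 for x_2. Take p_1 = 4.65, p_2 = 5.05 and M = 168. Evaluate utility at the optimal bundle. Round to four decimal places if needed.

V = 8.0532

MRS = (x_2−4)/(x_1−15). Tangency with p_1/p_2 gives x_2−4 = (p_1/p_2)·(x_1−15).
After buying the subsistence bundle (15, 4), a share 0.5 of the remaining income goes to x_1: x_1* = 15 + 0.5·(M − 15p_1 − 4p_2)/p_1.
Discretionary income = 168 − 15·4.65 − 4·5.05 = 78.05; x_1* = 15 + 0.5·78.05/4.65 = 23.3925; x_2* = 4 + 0.5·78.05/5.05 = 11.7277.
Utility at the optimum: U(23.3925, 11.7277) = 8.0532.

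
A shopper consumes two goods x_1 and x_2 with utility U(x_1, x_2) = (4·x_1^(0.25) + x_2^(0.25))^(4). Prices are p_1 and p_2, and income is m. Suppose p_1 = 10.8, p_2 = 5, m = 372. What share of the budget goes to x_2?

share on x_2 = 0.1691

From the CES first-order condition, 4·(x_2/x_1)^(0.75) = p_1/p_2.
Solve for the ratio: x_2/x_1 = [(1/4)·p_1/p_2]^(4/3).
Substitute x_2 = (x_2/x_1)·x_1 into the budget: x_1* = m/(p_1 + p_2·(x_2/x_1)).
Numerically x_2/x_1 = 0.439736, so x_1* = 372/(10.8 + 5·0.439736) = 28.6183 and x_2* = 0.439736·28.6183 = 12.5845.
Expenditure on x_2: 5·12.5845 = 62.9224; share = 0.1691.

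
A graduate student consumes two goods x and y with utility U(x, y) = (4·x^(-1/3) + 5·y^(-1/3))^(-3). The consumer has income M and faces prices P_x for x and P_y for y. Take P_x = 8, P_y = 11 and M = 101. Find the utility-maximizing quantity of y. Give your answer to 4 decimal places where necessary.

Numerically y/x = 0.931012, so x* = 101/(8 + 11·0.931012) = 5.5369 and y* = 0.931012·5.5369 = 5.155.

y* = 5.155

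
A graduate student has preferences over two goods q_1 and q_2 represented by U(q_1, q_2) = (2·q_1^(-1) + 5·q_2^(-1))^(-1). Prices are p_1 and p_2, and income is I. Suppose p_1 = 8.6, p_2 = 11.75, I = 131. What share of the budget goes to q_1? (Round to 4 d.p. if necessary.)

share on q_1 = 0.3511

From the CES first-order condition, (2/5)·(q_2/q_1)^(2) = p_1/p_2.
Solve for the ratio: q_2/q_1 = [(5/2)·p_1/p_2]^(0.5).
Substitute q_2 = (q_2/q_1)·q_1 into the budget: q_1* = I/(p_1 + p_2·(q_2/q_1)).
Numerically q_2/q_1 = 1.352696, so q_1* = 131/(8.6 + 11.75·1.352696) = 5.3482 and q_2* = 1.352696·5.3482 = 7.2345.
Expenditure on q_1: 8.6·5.3482 = 45.9946; share = 0.3511.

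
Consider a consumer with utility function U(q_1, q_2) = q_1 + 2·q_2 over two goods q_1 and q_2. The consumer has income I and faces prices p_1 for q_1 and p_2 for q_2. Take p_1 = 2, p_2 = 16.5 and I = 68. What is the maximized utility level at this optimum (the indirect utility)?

q_1 gives more utility per dollar, so spend all income on q_1: q_1* = I/p_1, q_2* = 0.
Numerically: q_1* = 34, q_2* = 0.
Utility at the optimum: U(34, 0) = 34.

V = 34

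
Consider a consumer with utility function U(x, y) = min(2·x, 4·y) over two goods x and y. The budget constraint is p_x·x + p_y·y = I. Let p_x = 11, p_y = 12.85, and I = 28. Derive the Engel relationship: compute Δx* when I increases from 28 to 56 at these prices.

Δx* = 1.6069

With perfect complements, no substitution: consume in ratio x:y = 4:2.
Budget: p_x·x + p_y·(1/2)·x = I, so (4·p_x + 2·p_y)·x = 4·I.
Demand: x*(p_x,p_y,I) = 4·I/(4·p_x + 2·p_y), y* = 2·I/(4·p_x + 2·p_y).
Here 4·11 + 2·12.85 = 69.7, giving x* = 1.6069.
At I' = 56: x* = 3.2138. Change: 3.2138 − 1.6069 = 1.6069.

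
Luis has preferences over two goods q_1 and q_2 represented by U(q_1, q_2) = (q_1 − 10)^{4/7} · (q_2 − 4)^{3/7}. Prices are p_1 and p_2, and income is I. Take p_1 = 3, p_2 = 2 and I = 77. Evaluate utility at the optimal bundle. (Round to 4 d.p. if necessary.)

V = 7.8132

MRS = (4/3)·(q_2−4)/(q_1−10). Tangency with p_1/p_2 gives q_2−4 = (3/4)·(p_1/p_2)·(q_1−10).
Substituting into the budget: q_1* = 10 + 4/7·(I − 10·p_1 − 4·p_2)/p_1, and q_2* = 4 + 3/7·(…)/p_2.
Discretionary income = 77 − 10·3 − 4·2 = 39; q_1* = 10 + 4/7·39/3 = 17.4286; q_2* = 4 + 3/7·39/2 = 12.3571.
Utility at the optimum: U(17.4286, 12.3571) = 7.8132.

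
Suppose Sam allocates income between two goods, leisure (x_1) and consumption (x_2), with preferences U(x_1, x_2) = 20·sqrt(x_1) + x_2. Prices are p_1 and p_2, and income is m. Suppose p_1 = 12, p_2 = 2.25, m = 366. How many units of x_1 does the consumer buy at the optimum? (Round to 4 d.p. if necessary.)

Utility is quasi-linear in x_2; the FOC for x_1 is 10/√x_1 = p_1/p_2.
Solve: √x_1 = 10·p_2/p_1, so x_1*(p_1,p_2) = (10·p_2/p_1)², and x_2* = (m − p_1·x_1*)/p_2.
Plugging in: x_1* = (10·2.25/12)² = 3.5156.

x_1* = 3.5156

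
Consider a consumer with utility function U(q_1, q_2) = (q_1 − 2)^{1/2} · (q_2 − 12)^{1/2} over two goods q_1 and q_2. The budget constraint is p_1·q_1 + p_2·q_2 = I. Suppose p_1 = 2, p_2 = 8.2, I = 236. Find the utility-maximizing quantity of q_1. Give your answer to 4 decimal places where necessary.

MRS = (q_2−12)/(q_1−2). Tangency with p_1/p_2 gives q_2−12 = (p_1/p_2)·(q_1−2).
After buying the subsistence bundle (2, 12), a share 0.5 of the remaining income goes to q_1: q_1* = 2 + 0.5·(I − 2p_1 − 12p_2)/p_1.
Discretionary income = 236 − 2·2 − 12·8.2 = 133.6; q_1* = 2 + 0.5·133.6/2 = 35.4.

q_1* = 35.4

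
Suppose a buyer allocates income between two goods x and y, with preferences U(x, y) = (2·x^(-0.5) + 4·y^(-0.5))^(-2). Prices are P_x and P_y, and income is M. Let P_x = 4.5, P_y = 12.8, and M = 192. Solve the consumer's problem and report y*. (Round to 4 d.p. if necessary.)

y* = 10.3834

MRS = MU_x/MU_y = (1/2)·(y/x)^(1.5). Set equal to P_x/P_y.
Solve for the ratio: y/x = [2·P_x/P_y]^(2/3).
With the ratio pinned down, the budget gives x* = M/(P_x + P_y·(y/x)) and y* = (y/x)·x*.
Numerically y/x = 0.790718, so x* = 192/(4.5 + 12.8·0.790718) = 13.1316 and y* = 0.790718·13.1316 = 10.3834.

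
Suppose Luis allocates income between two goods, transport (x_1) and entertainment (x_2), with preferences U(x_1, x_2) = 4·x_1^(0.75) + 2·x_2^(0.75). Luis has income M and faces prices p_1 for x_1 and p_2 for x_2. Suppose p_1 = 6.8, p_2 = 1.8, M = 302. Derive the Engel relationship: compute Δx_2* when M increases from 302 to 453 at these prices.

Δx_2* = 64.691

Substitute x_2 = (x_2/x_1)·x_1 into the budget: x_1* = M/(p_1 + p_2·(x_2/x_1)).
Numerically x_2/x_1 = 12.729919, so x_1* = 302/(6.8 + 1.8·12.729919) = 10.1636 and x_2* = 12.729919·10.1636 = 129.3819.
At M' = 453: x_2* = 194.0729. Change: 194.0729 − 129.3819 = 64.691.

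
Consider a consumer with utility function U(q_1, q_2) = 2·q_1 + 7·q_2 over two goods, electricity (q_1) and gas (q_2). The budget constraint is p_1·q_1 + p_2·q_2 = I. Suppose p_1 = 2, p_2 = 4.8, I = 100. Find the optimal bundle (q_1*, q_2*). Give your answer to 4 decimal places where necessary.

Linear utility — the consumer picks whichever good has higher MU/price: 2/2 = 1 vs 7/4.8 = 1.4583.
q_2 gives more utility per dollar, so spend all income on q_2: q_2* = I/p_2, q_1* = 0.
Numerically: q_1* = 0, q_2* = 20.8333.

q_1* = 0, q_2* = 20.8333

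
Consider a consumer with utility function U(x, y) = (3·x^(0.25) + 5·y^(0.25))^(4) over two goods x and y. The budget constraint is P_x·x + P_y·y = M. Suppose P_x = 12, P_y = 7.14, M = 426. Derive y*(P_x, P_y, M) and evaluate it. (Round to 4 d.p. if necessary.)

y* = 41.8506

MU_x ∝ 3·x^(-0.75), MU_y ∝ 5·y^(-0.75), so MRS = (3/5)·(y/x)^(0.75) = P_x/P_y.
Solve for the ratio: y/x = [(5/3)·P_x/P_y]^(4/3).
Substitute y = (y/x)·x into the budget: x* = M/(P_x + P_y·(y/x)).
Numerically y/x = 3.948593, so x* = 426/(12 + 7.14·3.948593) = 10.5989 and y* = 3.948593·10.5989 = 41.8506.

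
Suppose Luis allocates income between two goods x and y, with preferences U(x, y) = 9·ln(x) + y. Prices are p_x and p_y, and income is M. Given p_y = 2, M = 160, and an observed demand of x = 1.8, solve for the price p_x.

MU_x = 9/x, MU_y = 1. Tangency: 9/x = p_x/p_y.
So x*(p_x,p_y) = 9·p_y/p_x, independent of income; and y* = (M − 9·p_y)/p_y.
Set x* = 1.8 in the demand function and solve for p_x: p_x = 10.

p_x = 10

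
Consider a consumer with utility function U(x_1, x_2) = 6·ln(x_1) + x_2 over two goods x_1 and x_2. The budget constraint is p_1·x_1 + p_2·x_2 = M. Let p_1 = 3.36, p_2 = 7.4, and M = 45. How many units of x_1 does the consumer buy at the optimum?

x_1* = 13.2143

At the given prices: x_1* = 6·7.4/3.36 = 13.2143.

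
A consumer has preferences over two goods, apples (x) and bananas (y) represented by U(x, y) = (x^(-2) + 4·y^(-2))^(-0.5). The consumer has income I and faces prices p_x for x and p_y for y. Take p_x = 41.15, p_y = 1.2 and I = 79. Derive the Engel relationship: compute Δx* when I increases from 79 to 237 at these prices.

Substitute y = (y/x)·x into the budget: x* = I/(p_x + p_y·(y/x)).
Numerically y/x = 5.157226, so x* = 79/(41.15 + 1.2·5.157226) = 1.6688.
At I' = 237: x* = 5.0065. Change: 5.0065 − 1.6688 = 3.3377.

Δx* = 3.3377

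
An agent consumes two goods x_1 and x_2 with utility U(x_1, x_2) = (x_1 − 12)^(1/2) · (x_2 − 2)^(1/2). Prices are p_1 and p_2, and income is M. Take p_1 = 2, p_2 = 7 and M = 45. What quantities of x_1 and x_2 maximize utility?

Discretionary income = 45 − 12·2 − 2·7 = 7; x_1* = 12 + 0.5·7/2 = 13.75; x_2* = 2 + 0.5·7/7 = 2.5.

x_1* = 13.75, x_2* = 2.5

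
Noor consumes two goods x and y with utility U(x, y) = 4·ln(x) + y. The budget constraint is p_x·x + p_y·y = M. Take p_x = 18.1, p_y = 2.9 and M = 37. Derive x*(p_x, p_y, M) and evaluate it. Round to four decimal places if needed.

x* = 0.6409

Set MRS = p_x/p_y: (4/x)/1 = p_x/p_y.
So x*(p_x,p_y) = 4·p_y/p_x, independent of income; and y* = (M − 4·p_y)/p_y.
At the given prices: x* = 4·2.9/18.1 = 0.6409.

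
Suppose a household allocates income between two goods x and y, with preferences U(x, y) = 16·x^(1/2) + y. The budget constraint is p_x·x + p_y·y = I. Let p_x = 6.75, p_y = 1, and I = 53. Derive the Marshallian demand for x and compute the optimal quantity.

MU_x = 8/√x, MU_y = 1. Tangency: 8/√x = p_x/p_y.
Thus x* = (8·p_y/p_x)² — independent of I — with the rest of income spent on y.
Plugging in: x* = (8·1/6.75)² = 1.4047.

x* = 1.4047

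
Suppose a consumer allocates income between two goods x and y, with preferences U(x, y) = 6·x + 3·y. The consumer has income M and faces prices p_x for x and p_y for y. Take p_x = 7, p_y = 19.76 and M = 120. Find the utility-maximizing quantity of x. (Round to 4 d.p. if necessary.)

Linear utility — the consumer picks whichever good has higher MU/price: 6/7 = 0.8571 vs 3/19.76 = 0.1518.
x gives more utility per dollar, so spend all income on x: x* = M/p_x, y* = 0.
Numerically: x* = 17.1429, y* = 0.

x* = 17.1429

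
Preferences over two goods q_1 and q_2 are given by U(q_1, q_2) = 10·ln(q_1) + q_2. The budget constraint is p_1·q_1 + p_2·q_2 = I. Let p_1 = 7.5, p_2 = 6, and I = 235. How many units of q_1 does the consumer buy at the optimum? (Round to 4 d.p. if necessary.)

MU_q_1 = 10/q_1, MU_q_2 = 1. Tangency: 10/q_1 = p_1/p_2.
So q_1*(p_1,p_2) = 10·p_2/p_1, independent of income; and q_2* = (I − 10·p_2)/p_2.
At the given prices: q_1* = 10·6/7.5 = 8.

q_1* = 8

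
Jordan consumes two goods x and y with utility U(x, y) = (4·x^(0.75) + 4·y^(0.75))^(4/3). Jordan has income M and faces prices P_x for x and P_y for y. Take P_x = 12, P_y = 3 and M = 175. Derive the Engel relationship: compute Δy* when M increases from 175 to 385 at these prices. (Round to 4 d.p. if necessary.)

From the CES first-order condition, (y/x)^(0.25) = P_x/P_y.
Solve for the ratio: y/x = [P_x/P_y]^(4).
Substitute y = (y/x)·x into the budget: x* = M/(P_x + P_y·(y/x)).
Numerically y/x = 256, so x* = 175/(12 + 3·256) = 0.2244 and y* = 256·0.2244 = 57.4359.
At M' = 385: y* = 126.359. Change: 126.359 − 57.4359 = 68.9231.

Δy* = 68.9231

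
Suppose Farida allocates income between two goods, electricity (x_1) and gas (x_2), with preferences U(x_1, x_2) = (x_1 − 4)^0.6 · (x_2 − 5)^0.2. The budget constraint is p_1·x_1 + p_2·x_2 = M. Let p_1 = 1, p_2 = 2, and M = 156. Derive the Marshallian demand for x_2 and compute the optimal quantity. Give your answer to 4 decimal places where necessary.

Let x_1' = x_1−4, x_2' = x_2−5. MRS = 3·x_2'/x_1' = p_1/p_2.
After buying the subsistence bundle (4, 5), a share 0.75 of the remaining income goes to x_1: x_1* = 4 + 0.75·(M − 4p_1 − 5p_2)/p_1.
Discretionary income = 156 − 4·1 − 5·2 = 142; x_2* = 5 + 0.25·142/2 = 22.75.

x_2* = 22.75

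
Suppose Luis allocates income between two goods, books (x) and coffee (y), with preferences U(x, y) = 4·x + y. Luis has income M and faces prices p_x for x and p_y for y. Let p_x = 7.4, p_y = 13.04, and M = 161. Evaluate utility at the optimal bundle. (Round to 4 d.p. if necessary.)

x gives more utility per dollar, so spend all income on x: x* = M/p_x, y* = 0.
Numerically: x* = 21.7568, y* = 0.
Utility at the optimum: U(21.7568, 0) = 87.027.

V = 87.027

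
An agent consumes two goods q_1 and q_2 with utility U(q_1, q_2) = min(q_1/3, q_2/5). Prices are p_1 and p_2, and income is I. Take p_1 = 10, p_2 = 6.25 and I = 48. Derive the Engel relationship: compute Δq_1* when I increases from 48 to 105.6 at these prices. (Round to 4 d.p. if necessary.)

Demand: q_1*(p_1,p_2,I) = 3·I/(3·p_1 + 5·p_2), q_2* = 5·I/(3·p_1 + 5·p_2).
Here 3·10 + 5·6.25 = 61.25, giving q_1* = 2.351.
At I' = 105.6: q_1* = 5.1722. Change: 5.1722 − 2.351 = 2.8212.

Δq_1* = 2.8212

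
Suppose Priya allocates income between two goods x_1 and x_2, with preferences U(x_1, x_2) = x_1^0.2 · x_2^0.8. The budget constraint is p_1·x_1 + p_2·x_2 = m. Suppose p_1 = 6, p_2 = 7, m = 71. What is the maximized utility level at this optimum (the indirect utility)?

The MRS is (1/4)·x_2/x_1. Set MRS = p_1/p_2.
So 0.2·p_2·x_2 = 0.8·p_1·x_1; combined with the budget, a share 0.2 of income goes to x_1.
Demand: x_1*(p_1,p_2,m) = 0.2·m/p_1 and x_2* = 0.8·m/p_2.
At p_1=6, p_2=7, m=71: x_1* = 0.2·71/6 = 2.3667, x_2* = 8.1143.
Utility at the optimum: U(2.3667, 8.1143) = 6.342.

V = 6.342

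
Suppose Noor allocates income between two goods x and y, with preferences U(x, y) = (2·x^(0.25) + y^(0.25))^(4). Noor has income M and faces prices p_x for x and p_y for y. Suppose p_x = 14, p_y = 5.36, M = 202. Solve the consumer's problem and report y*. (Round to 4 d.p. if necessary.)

Substitute y = (y/x)·x into the budget: x* = M/(p_x + p_y·(y/x)).
Numerically y/x = 1.427505, so x* = 202/(14 + 5.36·1.427505) = 9.3296 and y* = 1.427505·9.3296 = 13.3181.

y* = 13.3181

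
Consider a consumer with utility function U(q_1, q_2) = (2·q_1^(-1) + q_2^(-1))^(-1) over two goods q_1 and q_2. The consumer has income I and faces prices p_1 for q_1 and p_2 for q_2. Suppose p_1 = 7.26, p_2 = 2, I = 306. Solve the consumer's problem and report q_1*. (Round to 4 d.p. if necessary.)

MU_q_1 ∝ 2·q_1^(-2), MU_q_2 ∝ q_2^(-2), so MRS = 2·(q_2/q_1)^(2) = p_1/p_2.
Hence q_2/q_1 = ((1/2)·p_1/p_2)^(1/(2)), i.e. raised to the 0.5 power.
With the ratio pinned down, the budget gives q_1* = I/(p_1 + p_2·(q_2/q_1)) and q_2* = (q_2/q_1)·q_1*.
Numerically q_2/q_1 = 1.347219, so q_1* = 306/(7.26 + 2·1.347219) = 30.7401.

q_1* = 30.7401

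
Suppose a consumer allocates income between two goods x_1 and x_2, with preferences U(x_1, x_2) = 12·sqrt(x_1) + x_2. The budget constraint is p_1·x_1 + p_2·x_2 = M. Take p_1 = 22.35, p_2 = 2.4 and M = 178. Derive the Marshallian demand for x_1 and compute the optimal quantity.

Utility is quasi-linear in x_2; the FOC for x_1 is 6/√x_1 = p_1/p_2.
Thus x_1* = (6·p_2/p_1)² — independent of M — with the rest of income spent on x_2.
Plugging in: x_1* = (6·2.4/22.35)² = 0.4151.

x_1* = 0.4151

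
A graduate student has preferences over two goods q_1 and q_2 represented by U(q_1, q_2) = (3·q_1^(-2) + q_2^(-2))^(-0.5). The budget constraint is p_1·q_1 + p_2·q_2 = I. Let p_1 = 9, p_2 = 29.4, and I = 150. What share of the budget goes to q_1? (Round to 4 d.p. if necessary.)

With the ratio pinned down, the budget gives q_1* = I/(p_1 + p_2·(q_2/q_1)) and q_2* = (q_2/q_1)·q_1*.
Numerically q_2/q_1 = 0.467295, so q_1* = 150/(9 + 29.4·0.467295) = 6.5967 and q_2* = 0.467295·6.5967 = 3.0826.
Expenditure on q_1: 9·6.5967 = 59.3707; share = 0.3958.

share on q_1 = 0.3958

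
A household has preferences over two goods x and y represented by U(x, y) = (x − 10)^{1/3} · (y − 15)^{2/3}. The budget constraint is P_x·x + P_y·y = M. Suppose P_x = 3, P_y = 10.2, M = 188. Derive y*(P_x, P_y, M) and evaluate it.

Let x' = x−10, y' = y−15. MRS = (1/2)·y'/x' = P_x/P_y.
Substituting into the budget: x* = 10 + 1/3·(M − 10·P_x − 15·P_y)/P_x, and y* = 15 + 2/3·(…)/P_y.
Discretionary income = 188 − 10·3 − 15·10.2 = 5; y* = 15 + 2/3·5/10.2 = 15.3268.

y* = 15.3268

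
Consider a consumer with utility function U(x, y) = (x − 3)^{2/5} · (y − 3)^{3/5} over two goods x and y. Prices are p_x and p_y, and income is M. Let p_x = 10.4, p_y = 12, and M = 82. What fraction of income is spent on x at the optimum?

share on x = 0.4527

After buying the subsistence bundle (3, 3), a share 0.4 of the remaining income goes to x: x* = 3 + 0.4·(M − 3p_x − 3p_y)/p_x.
Discretionary income = 82 − 3·10.4 − 3·12 = 14.8; x* = 3 + 0.4·14.8/10.4 = 3.5692; y* = 3 + 0.6·14.8/12 = 3.74.
Expenditure on x: 10.4·3.5692 = 37.12; share = 0.4527.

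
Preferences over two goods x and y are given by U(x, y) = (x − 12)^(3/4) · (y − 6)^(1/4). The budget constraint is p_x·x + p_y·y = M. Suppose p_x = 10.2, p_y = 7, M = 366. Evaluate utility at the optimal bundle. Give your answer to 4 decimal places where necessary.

V = 12.375

MRS = 3·(y−6)/(x−12). Tangency with p_x/p_y gives y−6 = (1/3)·(p_x/p_y)·(x−12).
After buying the subsistence bundle (12, 6), a share 0.75 of the remaining income goes to x: x* = 12 + 0.75·(M − 12p_x − 6p_y)/p_x.
Discretionary income = 366 − 12·10.2 − 6·7 = 201.6; x* = 12 + 0.75·201.6/10.2 = 26.8235; y* = 6 + 0.25·201.6/7 = 13.2.
Utility at the optimum: U(26.8235, 13.2) = 12.375.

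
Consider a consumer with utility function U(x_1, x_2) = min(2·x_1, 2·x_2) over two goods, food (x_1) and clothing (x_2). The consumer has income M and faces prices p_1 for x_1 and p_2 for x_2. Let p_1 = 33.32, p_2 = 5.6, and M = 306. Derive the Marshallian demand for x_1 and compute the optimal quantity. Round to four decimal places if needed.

x_1* = 7.8623

With perfect complements, no substitution: consume in ratio x_1:x_2 = 2:2.
Budget: p_1·x_1 + p_2·x_1 = M, so (2·p_1 + 2·p_2)·x_1 = 2·M.
Demand: x_1*(p_1,p_2,M) = 2·M/(2·p_1 + 2·p_2), x_2* = 2·M/(2·p_1 + 2·p_2).
Here 2·33.32 + 2·5.6 = 77.84, giving x_1* = 7.8623.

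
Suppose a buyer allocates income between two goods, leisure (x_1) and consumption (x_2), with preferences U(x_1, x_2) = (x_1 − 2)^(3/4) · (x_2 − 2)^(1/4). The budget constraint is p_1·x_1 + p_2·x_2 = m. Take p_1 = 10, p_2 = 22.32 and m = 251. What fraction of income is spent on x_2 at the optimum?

After buying the subsistence bundle (2, 2), a share 0.75 of the remaining income goes to x_1: x_1* = 2 + 0.75·(m − 2p_1 − 2p_2)/p_1.
Discretionary income = 251 − 2·10 − 2·22.32 = 186.36; x_1* = 2 + 0.75·186.36/10 = 15.977; x_2* = 2 + 0.25·186.36/22.32 = 4.0874.
Expenditure on x_2: 22.32·4.0874 = 91.23; share = 0.3635.

share on x_2 = 0.3635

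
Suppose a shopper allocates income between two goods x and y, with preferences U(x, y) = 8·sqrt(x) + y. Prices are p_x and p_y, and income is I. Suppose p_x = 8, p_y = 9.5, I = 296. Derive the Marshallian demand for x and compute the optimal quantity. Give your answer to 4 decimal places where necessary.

Utility is quasi-linear in y; the FOC for x is 4/√x = p_x/p_y.
Thus x* = (4·p_y/p_x)² — independent of I — with the rest of income spent on y.
Plugging in: x* = (4·9.5/8)² = 22.5625.

x* = 22.5625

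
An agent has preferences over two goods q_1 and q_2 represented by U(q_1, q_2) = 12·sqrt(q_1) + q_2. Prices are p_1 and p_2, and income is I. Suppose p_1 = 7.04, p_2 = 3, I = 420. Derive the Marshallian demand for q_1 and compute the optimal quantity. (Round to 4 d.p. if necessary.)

q_1* = 6.5373

MU_q_1 = 6/√q_1, MU_q_2 = 1. Tangency: 6/√q_1 = p_1/p_2.
Thus q_1* = (6·p_2/p_1)² — independent of I — with the rest of income spent on q_2.
Plugging in: q_1* = (6·3/7.04)² = 6.5373.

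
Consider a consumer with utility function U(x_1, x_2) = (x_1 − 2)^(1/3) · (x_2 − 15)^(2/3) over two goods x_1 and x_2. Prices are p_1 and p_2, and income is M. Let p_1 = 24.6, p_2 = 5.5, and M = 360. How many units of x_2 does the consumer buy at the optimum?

Let x_1' = x_1−2, x_2' = x_2−15. MRS = (1/2)·x_2'/x_1' = p_1/p_2.
After buying the subsistence bundle (2, 15), a share 1/3 of the remaining income goes to x_1: x_1* = 2 + 1/3·(M − 2p_1 − 15p_2)/p_1.
Discretionary income = 360 − 2·24.6 − 15·5.5 = 228.3; x_2* = 15 + 2/3·228.3/5.5 = 42.6727.

x_2* = 42.6727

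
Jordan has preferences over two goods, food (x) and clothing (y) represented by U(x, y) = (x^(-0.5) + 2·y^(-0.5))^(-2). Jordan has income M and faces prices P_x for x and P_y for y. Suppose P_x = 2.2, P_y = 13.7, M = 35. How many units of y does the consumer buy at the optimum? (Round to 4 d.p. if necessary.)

y* = 1.9031

From the CES first-order condition, (1/2)·(y/x)^(1.5) = P_x/P_y.
Hence y/x = (2·P_x/P_y)^(1/(1.5)), i.e. raised to the 2/3 power.
Substitute y = (y/x)·x into the budget: x* = M/(P_x + P_y·(y/x)).
Numerically y/x = 0.46898, so x* = 35/(2.2 + 13.7·0.46898) = 4.058 and y* = 0.46898·4.058 = 1.9031.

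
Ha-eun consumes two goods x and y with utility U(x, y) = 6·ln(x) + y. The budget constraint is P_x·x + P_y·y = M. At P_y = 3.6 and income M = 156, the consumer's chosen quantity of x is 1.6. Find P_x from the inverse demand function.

MU_x = 6/x, MU_y = 1. Tangency: 6/x = P_x/P_y.
So x*(P_x,P_y) = 6·P_y/P_x, independent of income; and y* = (M − 6·P_y)/P_y.
Set x* = 1.6 in the demand function and solve for P_x: P_x = 13.5.

P_x = 13.5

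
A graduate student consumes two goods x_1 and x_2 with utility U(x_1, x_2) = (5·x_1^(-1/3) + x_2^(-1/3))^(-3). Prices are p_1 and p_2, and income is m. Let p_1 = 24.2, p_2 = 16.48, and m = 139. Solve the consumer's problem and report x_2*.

x_2* = 1.8019

MRS = MU_x_1/MU_x_2 = 5·(x_2/x_1)^(4/3). Set equal to p_1/p_2.
Solve for the ratio: x_2/x_1 = [(1/5)·p_1/p_2]^(0.75).
With the ratio pinned down, the budget gives x_1* = m/(p_1 + p_2·(x_2/x_1)) and x_2* = (x_2/x_1)·x_1*.
Numerically x_2/x_1 = 0.398948, so x_1* = 139/(24.2 + 16.48·0.398948) = 4.5167 and x_2* = 0.398948·4.5167 = 1.8019.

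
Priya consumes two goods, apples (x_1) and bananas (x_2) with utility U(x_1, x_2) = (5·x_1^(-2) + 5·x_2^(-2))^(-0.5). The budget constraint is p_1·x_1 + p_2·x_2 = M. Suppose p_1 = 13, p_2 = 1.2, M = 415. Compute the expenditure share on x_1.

share on x_1 = 0.8304

From the CES first-order condition, (x_2/x_1)^(3) = p_1/p_2.
Hence x_2/x_1 = (p_1/p_2)^(1/(3)), i.e. raised to the 1/3 power.
Substitute x_2 = (x_2/x_1)·x_1 into the budget: x_1* = M/(p_1 + p_2·(x_2/x_1)).
Numerically x_2/x_1 = 2.212691, so x_1* = 415/(13 + 1.2·2.212691) = 26.5087 and x_2* = 2.212691·26.5087 = 58.6556.
Expenditure on x_1: 13·26.5087 = 344.6133; share = 0.8304.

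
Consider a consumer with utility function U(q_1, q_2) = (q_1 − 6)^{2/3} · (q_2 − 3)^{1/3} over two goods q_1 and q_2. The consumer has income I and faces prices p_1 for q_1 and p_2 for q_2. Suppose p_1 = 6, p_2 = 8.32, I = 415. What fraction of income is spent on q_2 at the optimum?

Let q_1' = q_1−6, q_2' = q_2−3. MRS = 2·q_2'/q_1' = p_1/p_2.
After buying the subsistence bundle (6, 3), a share 2/3 of the remaining income goes to q_1: q_1* = 6 + 2/3·(I − 6p_1 − 3p_2)/p_1.
Discretionary income = 415 − 6·6 − 3·8.32 = 354.04; q_1* = 6 + 2/3·354.04/6 = 45.3378; q_2* = 3 + 1/3·354.04/8.32 = 17.1843.
Expenditure on q_2: 8.32·17.1843 = 142.9733; share = 0.3445.

share on q_2 = 0.3445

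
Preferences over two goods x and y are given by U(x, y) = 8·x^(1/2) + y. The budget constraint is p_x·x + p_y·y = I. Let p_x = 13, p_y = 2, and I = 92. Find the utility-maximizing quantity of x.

x* = 0.3787

Set MRS = p_x/p_y: 4·x^(−1/2) = p_x/p_y.
Solve: √x = 4·p_y/p_x, so x*(p_x,p_y) = (4·p_y/p_x)², and y* = (I − p_x·x*)/p_y.
Plugging in: x* = (4·2/13)² = 0.3787.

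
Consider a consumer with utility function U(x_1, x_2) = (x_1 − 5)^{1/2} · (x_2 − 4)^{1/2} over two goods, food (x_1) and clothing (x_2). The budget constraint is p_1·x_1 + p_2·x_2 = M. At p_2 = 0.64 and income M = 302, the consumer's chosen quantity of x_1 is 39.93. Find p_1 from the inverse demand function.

MRS = (x_2−4)/(x_1−5). Tangency with p_1/p_2 gives x_2−4 = (p_1/p_2)·(x_1−5).
After buying the subsistence bundle (5, 4), a share 0.5 of the remaining income goes to x_1: x_1* = 5 + 0.5·(M − 5p_1 − 4p_2)/p_1.
Set x_1* = 39.93 in the demand function and solve for p_1: p_1 = 4.

p_1 = 4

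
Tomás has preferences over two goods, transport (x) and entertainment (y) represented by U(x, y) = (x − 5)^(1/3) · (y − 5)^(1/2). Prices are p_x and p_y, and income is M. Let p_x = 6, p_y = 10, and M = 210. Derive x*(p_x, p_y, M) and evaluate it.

Substituting into the budget: x* = 5 + 0.4·(M − 5·p_x − 5·p_y)/p_x, and y* = 5 + 0.6·(…)/p_y.
Discretionary income = 210 − 5·6 − 5·10 = 130; x* = 5 + 0.4·130/6 = 13.6667.

x* = 13.6667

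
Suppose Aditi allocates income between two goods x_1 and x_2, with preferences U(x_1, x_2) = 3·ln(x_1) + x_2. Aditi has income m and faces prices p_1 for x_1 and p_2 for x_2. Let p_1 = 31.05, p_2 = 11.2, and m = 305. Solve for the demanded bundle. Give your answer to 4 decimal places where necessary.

MU_x_1 = 3/x_1, MU_x_2 = 1. Tangency: 3/x_1 = p_1/p_2.
So x_1*(p_1,p_2) = 3·p_2/p_1, independent of income; and x_2* = (m − 3·p_2)/p_2.
At the given prices: x_1* = 3·11.2/31.05 = 1.0821, and x_2* = 24.2321.

x_1* = 1.0821, x_2* = 24.2321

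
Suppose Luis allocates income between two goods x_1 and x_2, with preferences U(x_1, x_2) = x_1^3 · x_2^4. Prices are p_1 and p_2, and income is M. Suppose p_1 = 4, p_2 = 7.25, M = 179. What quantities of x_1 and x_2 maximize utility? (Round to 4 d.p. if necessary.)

x_1* = 19.1786, x_2* = 14.1084

The MRS is (3/4)·x_2/x_1. Set MRS = p_1/p_2.
So 3·p_2·x_2 = 4·p_1·x_1; combined with the budget, a share 3/7 of income goes to x_1.
Demand: x_1*(p_1,p_2,M) = 3/7·M/p_1 and x_2* = 4/7·M/p_2.
At p_1=4, p_2=7.25, M=179: x_1* = 3/7·179/4 = 19.1786, x_2* = 14.1084.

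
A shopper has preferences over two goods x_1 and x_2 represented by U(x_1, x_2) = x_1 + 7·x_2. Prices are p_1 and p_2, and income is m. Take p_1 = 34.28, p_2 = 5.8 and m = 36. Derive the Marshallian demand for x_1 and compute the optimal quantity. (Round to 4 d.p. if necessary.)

x_2 gives more utility per dollar, so spend all income on x_2: x_2* = m/p_2, x_1* = 0.
Numerically: x_1* = 0, x_2* = 6.2069.

x_1* = 0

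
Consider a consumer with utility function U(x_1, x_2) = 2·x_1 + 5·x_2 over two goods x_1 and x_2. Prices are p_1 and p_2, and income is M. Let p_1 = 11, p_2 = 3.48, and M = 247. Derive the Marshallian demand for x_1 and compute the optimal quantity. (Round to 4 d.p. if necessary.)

x_1* = 0

Perfect substitutes: compare marginal utility per dollar. 2/p_1 vs 5/p_2 → 0.1818 vs 1.4368.
x_2 gives more utility per dollar, so spend all income on x_2: x_2* = M/p_2, x_1* = 0.
Numerically: x_1* = 0, x_2* = 70.977.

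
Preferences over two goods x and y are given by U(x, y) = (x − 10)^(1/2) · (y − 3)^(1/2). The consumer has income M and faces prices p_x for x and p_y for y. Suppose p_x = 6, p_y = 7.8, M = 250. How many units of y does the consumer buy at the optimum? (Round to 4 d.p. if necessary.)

This is Cobb-Douglas in (x−10, y−3): tangency gives 0.5·p_y·(y−3) = 0.5·p_x·(x−10).
After buying the subsistence bundle (10, 3), a share 0.5 of the remaining income goes to x: x* = 10 + 0.5·(M − 10p_x − 3p_y)/p_x.
Discretionary income = 250 − 10·6 − 3·7.8 = 166.6; y* = 3 + 0.5·166.6/7.8 = 13.6795.

y* = 13.6795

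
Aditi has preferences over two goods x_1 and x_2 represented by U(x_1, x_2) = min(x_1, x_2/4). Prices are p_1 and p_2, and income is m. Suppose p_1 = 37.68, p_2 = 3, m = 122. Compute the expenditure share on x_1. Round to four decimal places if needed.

Leontief preferences: the optimum is at the kink where x_1/1 = x_2/4, i.e. x_2 = 4·x_1.
Budget: p_1·x_1 + p_2·4·x_1 = m, so (p_1 + 4·p_2)·x_1 = m.
Demand: x_1*(p_1,p_2,m) = m/(p_1 + 4·p_2), x_2* = 4·m/(p_1 + 4·p_2).
Here 37.68 + 4·3 = 49.68, giving x_1* = 2.4557 and x_2* = 9.8229.
Expenditure on x_1: 37.68·2.4557 = 92.5314; share = 0.7585.

share on x_1 = 0.7585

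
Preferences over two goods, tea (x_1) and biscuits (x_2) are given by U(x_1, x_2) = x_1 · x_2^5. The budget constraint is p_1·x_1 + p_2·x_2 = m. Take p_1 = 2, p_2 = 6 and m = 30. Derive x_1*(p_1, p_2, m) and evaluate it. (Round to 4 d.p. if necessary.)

x_1* = 2.5

Tangency: MRS = (1/5)·x_2/x_1 = p_1/p_2.
Rearranging, p_2·x_2 = 5·p_1·x_1. Substituting into the budget gives p_1·x_1·(1 + 5) = m.
Demand: x_1*(p_1,p_2,m) = 1/6·m/p_1 and x_2* = 5/6·m/p_2.
At p_1=2, p_2=6, m=30: x_1* = 1/6·30/2 = 2.5.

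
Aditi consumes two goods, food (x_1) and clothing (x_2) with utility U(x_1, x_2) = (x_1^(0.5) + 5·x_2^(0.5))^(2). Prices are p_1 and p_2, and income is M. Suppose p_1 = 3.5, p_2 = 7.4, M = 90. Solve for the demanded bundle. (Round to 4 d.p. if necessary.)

MU_x_1 ∝ x_1^(-0.5), MU_x_2 ∝ 5·x_2^(-0.5), so MRS = (1/5)·(x_2/x_1)^(0.5) = p_1/p_2.
Solve for the ratio: x_2/x_1 = [5·p_1/p_2]^(2).
With the ratio pinned down, the budget gives x_1* = M/(p_1 + p_2·(x_2/x_1)) and x_2* = (x_2/x_1)·x_1*.
Numerically x_2/x_1 = 5.592586, so x_1* = 90/(3.5 + 7.4·5.592586) = 2.0051 and x_2* = 5.592586·2.0051 = 11.2138.

x_1* = 2.0051, x_2* = 11.2138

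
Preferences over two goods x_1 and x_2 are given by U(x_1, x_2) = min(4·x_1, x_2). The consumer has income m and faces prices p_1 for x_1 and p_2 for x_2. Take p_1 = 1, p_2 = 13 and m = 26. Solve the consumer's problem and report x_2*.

With perfect complements, no substitution: consume in ratio x_1:x_2 = 1:4.
Budget: p_1·x_1 + p_2·4·x_1 = m, so (p_1 + 4·p_2)·x_1 = m.
Demand: x_1*(p_1,p_2,m) = m/(p_1 + 4·p_2), x_2* = 4·m/(p_1 + 4·p_2).
Here 1 + 4·13 = 53, giving x_2* = 1.9623.

x_2* = 1.9623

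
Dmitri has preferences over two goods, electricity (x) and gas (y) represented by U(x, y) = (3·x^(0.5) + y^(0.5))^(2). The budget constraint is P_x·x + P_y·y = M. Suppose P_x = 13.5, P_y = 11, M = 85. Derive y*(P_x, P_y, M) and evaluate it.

y* = 0.9273

MRS = MU_x/MU_y = 3·(y/x)^(0.5). Set equal to P_x/P_y.
Solve for the ratio: y/x = [(1/3)·P_x/P_y]^(2).
With the ratio pinned down, the budget gives x* = M/(P_x + P_y·(y/x)) and y* = (y/x)·x*.
Numerically y/x = 0.167355, so x* = 85/(13.5 + 11·0.167355) = 5.5407 and y* = 0.167355·5.5407 = 0.9273.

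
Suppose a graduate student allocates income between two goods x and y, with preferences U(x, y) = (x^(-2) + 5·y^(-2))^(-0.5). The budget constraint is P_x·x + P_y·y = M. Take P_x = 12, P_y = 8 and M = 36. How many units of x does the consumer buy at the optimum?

MRS = MU_x/MU_y = (1/5)·(y/x)^(3). Set equal to P_x/P_y.
Hence y/x = (5·P_x/P_y)^(1/(3)), i.e. raised to the 1/3 power.
With the ratio pinned down, the budget gives x* = M/(P_x + P_y·(y/x)) and y* = (y/x)·x*.
Numerically y/x = 1.957434, so x* = 36/(12 + 8·1.957434) = 1.3015.

x* = 1.3015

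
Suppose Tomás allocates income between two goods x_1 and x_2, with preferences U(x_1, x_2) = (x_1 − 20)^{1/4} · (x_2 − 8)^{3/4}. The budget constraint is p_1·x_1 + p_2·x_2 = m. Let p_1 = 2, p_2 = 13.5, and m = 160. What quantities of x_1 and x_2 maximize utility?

x_1* = 21.5, x_2* = 8.6667

Substituting into the budget: x_1* = 20 + 0.25·(m − 20·p_1 − 8·p_2)/p_1, and x_2* = 8 + 0.75·(…)/p_2.
Discretionary income = 160 − 20·2 − 8·13.5 = 12; x_1* = 20 + 0.25·12/2 = 21.5; x_2* = 8 + 0.75·12/13.5 = 8.6667.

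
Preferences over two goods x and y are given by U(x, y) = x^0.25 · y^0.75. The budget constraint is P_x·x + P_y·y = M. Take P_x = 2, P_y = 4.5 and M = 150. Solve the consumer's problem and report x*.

Tangency: MRS = (1/3)·y/x = P_x/P_y.
Rearranging, P_y·y = 3·P_x·x. Substituting into the budget gives P_x·x·(1 + 3) = M.
Demand: x*(P_x,P_y,M) = 0.25·M/P_x and y* = 0.75·M/P_y.
At P_x=2, P_y=4.5, M=150: x* = 0.25·150/2 = 18.75.

x* = 18.75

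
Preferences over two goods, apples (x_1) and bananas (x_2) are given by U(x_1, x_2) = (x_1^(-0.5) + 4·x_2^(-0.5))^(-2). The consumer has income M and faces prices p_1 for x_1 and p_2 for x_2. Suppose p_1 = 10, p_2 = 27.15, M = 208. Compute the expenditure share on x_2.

MU_x_1 ∝ x_1^(-1.5), MU_x_2 ∝ 4·x_2^(-1.5), so MRS = (1/4)·(x_2/x_1)^(1.5) = p_1/p_2.
Hence x_2/x_1 = (4·p_1/p_2)^(1/(1.5)), i.e. raised to the 2/3 power.
Substitute x_2 = (x_2/x_1)·x_1 into the budget: x_1* = M/(p_1 + p_2·(x_2/x_1)).
Numerically x_2/x_1 = 1.294772, so x_1* = 208/(10 + 27.15·1.294772) = 4.6066 and x_2* = 1.294772·4.6066 = 5.9644.
Expenditure on x_2: 27.15·5.9644 = 161.9345; share = 0.7785.

share on x_2 = 0.7785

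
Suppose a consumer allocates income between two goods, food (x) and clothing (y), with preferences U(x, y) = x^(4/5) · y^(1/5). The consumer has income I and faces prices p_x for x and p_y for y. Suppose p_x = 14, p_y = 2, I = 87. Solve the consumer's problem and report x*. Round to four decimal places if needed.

x* = 4.9714

Tangency: MRS = 4·y/x = p_x/p_y.
So 0.8·p_y·y = 0.2·p_x·x; combined with the budget, a share 0.8 of income goes to x.
Demand: x*(p_x,p_y,I) = 0.8·I/p_x and y* = 0.2·I/p_y.
At p_x=14, p_y=2, I=87: x* = 0.8·87/14 = 4.9714.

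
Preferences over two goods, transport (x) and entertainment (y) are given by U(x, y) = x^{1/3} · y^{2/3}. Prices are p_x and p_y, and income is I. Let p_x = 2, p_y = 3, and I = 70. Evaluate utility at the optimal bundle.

The MRS is (1/2)·y/x. Set MRS = p_x/p_y.
Rearranging, p_y·y = 2·p_x·x. Substituting into the budget gives p_x·x·(1 + 2) = I.
Demand: x*(p_x,p_y,I) = 1/3·I/p_x and y* = 2/3·I/p_y.
At p_x=2, p_y=3, I=70: x* = 1/3·70/2 = 11.6667, y* = 15.5556.
Utility at the optimum: U(11.6667, 15.5556) = 14.1332.

V = 14.1332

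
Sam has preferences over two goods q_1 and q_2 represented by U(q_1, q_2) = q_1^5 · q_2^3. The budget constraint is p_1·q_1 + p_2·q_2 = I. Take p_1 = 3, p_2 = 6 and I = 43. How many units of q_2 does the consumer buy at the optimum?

q_2* = 2.6875

MU_q_1/MU_q_2 = (5·q_2)/(3·q_1); tangency sets this equal to p_1/p_2.
So 5·p_2·q_2 = 3·p_1·q_1; combined with the budget, a share 0.625 of income goes to q_1.
Demand: q_1*(p_1,p_2,I) = 0.625·I/p_1 and q_2* = 0.375·I/p_2.
At p_1=3, p_2=6, I=43: q_2* = 0.375·43/6 = 2.6875.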